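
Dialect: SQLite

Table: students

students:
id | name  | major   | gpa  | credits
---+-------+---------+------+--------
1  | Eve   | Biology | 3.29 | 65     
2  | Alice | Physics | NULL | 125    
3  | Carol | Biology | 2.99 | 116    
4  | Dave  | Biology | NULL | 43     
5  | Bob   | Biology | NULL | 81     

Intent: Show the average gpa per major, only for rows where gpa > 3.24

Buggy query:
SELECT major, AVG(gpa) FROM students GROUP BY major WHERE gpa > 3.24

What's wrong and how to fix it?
Bug: Row-level WHERE must come before GROUP BY in the clause order

Fix: Move the WHERE clause before GROUP BY

Corrected query:
SELECT major, AVG(gpa) FROM students WHERE gpa > 3.24 GROUP BY major

Result:
major   | AVG(gpa)
--------+---------
Biology | 3.29    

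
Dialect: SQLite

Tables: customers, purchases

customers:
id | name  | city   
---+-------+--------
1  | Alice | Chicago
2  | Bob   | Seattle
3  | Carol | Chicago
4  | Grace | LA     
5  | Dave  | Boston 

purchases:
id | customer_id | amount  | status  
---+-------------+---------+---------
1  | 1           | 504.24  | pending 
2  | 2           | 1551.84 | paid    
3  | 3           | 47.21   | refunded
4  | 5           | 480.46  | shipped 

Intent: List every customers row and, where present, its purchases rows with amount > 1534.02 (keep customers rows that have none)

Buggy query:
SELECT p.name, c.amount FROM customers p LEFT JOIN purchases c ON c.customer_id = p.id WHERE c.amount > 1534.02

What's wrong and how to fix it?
Bug: A WHERE condition on the right-hand table after LEFT JOIN drops unmatched parents

Fix: Put 'c.amount > 1534.02' in the JOIN's ON clause instead of WHERE

Corrected query:
SELECT p.name, c.amount FROM customers p LEFT JOIN purchases c ON c.customer_id = p.id AND c.amount > 1534.02

Result:
name  | amount 
------+--------
Alice | NULL   
Bob   | 1551.84
Carol | NULL   
Grace | NULL   
Dave  | NULL   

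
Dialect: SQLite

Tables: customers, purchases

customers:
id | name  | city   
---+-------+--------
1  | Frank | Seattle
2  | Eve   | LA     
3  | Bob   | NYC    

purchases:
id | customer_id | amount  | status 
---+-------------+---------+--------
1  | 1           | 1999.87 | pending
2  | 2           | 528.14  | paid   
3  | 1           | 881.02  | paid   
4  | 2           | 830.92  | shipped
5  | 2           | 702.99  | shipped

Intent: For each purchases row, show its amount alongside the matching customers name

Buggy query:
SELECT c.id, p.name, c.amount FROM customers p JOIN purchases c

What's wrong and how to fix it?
Bug: Missing join condition: each purchases row is matched to all customers rows instead of just its own

Fix: Add ON c.customer_id = p.id to the JOIN

Corrected query:
SELECT c.id, p.name, c.amount FROM customers p JOIN purchases c ON c.customer_id = p.id

Result:
id | name  | amount 
---+-------+--------
1  | Frank | 1999.87
2  | Eve   | 528.14 
3  | Frank | 881.02 
4  | Eve   | 830.92 
5  | Eve   | 702.99 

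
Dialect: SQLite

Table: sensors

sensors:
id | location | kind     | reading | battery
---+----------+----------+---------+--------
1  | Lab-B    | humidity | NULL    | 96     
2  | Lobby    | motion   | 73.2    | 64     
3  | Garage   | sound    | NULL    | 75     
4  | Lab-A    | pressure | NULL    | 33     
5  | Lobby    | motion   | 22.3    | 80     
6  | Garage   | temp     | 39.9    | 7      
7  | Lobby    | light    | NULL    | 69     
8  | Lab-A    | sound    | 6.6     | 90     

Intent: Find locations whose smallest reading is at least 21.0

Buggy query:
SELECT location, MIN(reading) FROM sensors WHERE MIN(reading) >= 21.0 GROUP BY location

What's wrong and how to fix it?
Bug: Aggregates like MIN are computed per group after WHERE runs

Fix: Replace WHERE with HAVING after the GROUP BY

Corrected query:
SELECT location, MIN(reading) FROM sensors GROUP BY location HAVING MIN(reading) >= 21.0

Result:
location | MIN(reading)
---------+-------------
Garage   | 39.9        
Lobby    | 22.3        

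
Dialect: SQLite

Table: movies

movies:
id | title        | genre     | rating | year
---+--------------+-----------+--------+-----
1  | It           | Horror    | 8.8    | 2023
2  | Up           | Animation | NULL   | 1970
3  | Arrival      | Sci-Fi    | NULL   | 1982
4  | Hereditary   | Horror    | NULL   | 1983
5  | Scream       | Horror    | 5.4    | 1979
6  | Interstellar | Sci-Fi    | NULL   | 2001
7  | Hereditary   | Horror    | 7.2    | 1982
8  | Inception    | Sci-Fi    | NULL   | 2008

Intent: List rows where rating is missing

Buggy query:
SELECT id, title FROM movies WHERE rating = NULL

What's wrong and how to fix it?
Bug: Comparing to NULL with '=' never matches; NULL = NULL is unknown, not true

Fix: Replace '= NULL' with 'IS NULL'

Corrected query:
SELECT id, title FROM movies WHERE rating IS NULL

Result:
id | title       
---+-------------
2  | Up          
3  | Arrival     
4  | Hereditary  
6  | Interstellar
8  | Inception   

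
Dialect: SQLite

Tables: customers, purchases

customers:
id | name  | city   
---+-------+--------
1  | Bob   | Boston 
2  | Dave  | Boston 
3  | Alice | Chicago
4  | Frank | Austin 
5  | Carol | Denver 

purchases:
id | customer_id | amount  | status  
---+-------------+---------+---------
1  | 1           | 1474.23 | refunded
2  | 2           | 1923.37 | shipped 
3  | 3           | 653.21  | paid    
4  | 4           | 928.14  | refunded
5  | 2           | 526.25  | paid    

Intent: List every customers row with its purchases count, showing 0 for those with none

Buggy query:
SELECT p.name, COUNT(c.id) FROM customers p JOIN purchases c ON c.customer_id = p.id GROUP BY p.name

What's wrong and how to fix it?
Bug: INNER JOIN drops customers rows that have no matching purchases rows

Fix: Switch to LEFT JOIN to retain unmatched parent rows

Corrected query:
SELECT p.name, COUNT(c.id) FROM customers p LEFT JOIN purchases c ON c.customer_id = p.id GROUP BY p.name

Result:
name  | COUNT(c.id)
------+------------
Alice | 1          
Bob   | 1          
Carol | 0          
Dave  | 2          
Frank | 1          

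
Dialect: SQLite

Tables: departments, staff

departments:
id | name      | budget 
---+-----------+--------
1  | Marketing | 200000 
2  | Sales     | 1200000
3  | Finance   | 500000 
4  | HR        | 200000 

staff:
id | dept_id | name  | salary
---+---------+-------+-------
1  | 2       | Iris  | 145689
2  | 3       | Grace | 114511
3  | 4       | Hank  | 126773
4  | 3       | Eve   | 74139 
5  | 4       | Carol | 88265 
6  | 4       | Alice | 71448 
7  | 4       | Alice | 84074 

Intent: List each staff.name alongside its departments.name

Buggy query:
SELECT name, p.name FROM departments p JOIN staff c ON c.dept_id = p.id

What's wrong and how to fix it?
Bug: 'name' exists in both joined tables, so the database can't tell which one is meant

Fix: Prefix ambiguous columns with the table alias

Corrected query:
SELECT c.name, p.name FROM departments p JOIN staff c ON c.dept_id = p.id

Result:
name  | name   
------+--------
Iris  | Sales  
Grace | Finance
Hank  | HR     
Eve   | Finance
Carol | HR     
Alice | HR     
Alice | HR     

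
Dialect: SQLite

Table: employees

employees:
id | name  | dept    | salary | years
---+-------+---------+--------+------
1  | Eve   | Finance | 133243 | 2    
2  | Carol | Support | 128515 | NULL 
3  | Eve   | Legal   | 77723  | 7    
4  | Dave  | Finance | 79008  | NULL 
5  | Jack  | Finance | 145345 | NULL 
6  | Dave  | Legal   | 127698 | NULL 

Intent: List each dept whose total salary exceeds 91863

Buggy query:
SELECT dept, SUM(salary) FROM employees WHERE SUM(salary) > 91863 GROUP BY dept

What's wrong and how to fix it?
Bug: WHERE runs before GROUP BY, so aggregates aren't available there

Fix: Use HAVING (which filters groups after aggregation) instead of WHERE

Corrected query:
SELECT dept, SUM(salary) FROM employees GROUP BY dept HAVING SUM(salary) > 91863

Result:
dept    | SUM(salary)
--------+------------
Finance | 357596     
Legal   | 205421     
Support | 128515     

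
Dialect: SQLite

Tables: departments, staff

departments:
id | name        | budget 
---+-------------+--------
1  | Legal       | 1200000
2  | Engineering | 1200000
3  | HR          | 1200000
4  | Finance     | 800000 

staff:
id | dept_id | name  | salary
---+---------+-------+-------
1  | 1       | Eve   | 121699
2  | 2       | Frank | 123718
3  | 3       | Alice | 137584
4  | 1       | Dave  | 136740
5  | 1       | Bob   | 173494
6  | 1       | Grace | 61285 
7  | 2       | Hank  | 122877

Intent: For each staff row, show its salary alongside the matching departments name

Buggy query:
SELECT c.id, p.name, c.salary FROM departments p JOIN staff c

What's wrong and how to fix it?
Bug: JOIN with no ON clause produces a cartesian product; every staff row pairs with every departments row

Fix: Specify the join condition linking the foreign key to the parent id

Corrected query:
SELECT c.id, p.name, c.salary FROM departments p JOIN staff c ON c.dept_id = p.id

Result:
id | name        | salary
---+-------------+-------
1  | Legal       | 121699
2  | Engineering | 123718
3  | HR          | 137584
4  | Legal       | 136740
5  | Legal       | 173494
6  | Legal       | 61285 
7  | Engineering | 122877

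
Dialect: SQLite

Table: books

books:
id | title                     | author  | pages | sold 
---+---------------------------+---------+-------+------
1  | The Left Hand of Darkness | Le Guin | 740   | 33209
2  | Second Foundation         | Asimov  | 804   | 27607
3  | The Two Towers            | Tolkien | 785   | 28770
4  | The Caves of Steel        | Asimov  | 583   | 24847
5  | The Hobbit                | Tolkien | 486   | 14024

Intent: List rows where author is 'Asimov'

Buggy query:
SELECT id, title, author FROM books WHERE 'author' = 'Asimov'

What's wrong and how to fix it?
Bug: 'author' in single quotes is a string literal, not the column; the comparison is literal-vs-literal and never true

Fix: Reference the column as author without single quotes

Corrected query:
SELECT id, title, author FROM books WHERE author = 'Asimov'

Result:
id | title              | author
---+--------------------+-------
2  | Second Foundation  | Asimov
4  | The Caves of Steel | Asimov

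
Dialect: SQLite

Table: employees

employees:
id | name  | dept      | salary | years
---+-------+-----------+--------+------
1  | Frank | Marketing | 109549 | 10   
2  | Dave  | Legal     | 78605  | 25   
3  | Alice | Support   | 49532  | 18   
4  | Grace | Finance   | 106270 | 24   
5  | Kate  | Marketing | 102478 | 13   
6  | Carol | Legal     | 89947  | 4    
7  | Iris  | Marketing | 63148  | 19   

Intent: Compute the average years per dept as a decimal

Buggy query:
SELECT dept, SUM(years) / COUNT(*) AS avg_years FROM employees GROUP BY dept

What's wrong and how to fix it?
Bug: SUM(years) and COUNT(*) are both integers; the division truncates the fractional part

Fix: Cast one side to REAL so the division keeps the fractional part

Corrected query:
SELECT dept, SUM(years) * 1.0 / COUNT(*) AS avg_years FROM employees GROUP BY dept

Result:
dept      | avg_years
----------+----------
Finance   | 24       
Legal     | 14.5     
Marketing | 14       
Support   | 18       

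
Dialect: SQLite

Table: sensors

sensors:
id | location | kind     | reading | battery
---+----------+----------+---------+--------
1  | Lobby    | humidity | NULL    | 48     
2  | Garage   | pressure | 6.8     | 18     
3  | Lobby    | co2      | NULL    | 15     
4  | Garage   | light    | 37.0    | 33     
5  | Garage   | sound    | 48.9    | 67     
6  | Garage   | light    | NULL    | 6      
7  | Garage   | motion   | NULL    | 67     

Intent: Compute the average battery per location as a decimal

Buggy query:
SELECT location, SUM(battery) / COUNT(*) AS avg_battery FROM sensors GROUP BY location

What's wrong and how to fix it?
Bug: SUM(battery) and COUNT(*) are both integers; the division truncates the fractional part

Fix: Multiply by 1.0 (or CAST to REAL) to force floating-point division

Corrected query:
SELECT location, SUM(battery) * 1.0 / COUNT(*) AS avg_battery FROM sensors GROUP BY location

Result:
location | avg_battery
---------+------------
Garage   | 38.2       
Lobby    | 31.5       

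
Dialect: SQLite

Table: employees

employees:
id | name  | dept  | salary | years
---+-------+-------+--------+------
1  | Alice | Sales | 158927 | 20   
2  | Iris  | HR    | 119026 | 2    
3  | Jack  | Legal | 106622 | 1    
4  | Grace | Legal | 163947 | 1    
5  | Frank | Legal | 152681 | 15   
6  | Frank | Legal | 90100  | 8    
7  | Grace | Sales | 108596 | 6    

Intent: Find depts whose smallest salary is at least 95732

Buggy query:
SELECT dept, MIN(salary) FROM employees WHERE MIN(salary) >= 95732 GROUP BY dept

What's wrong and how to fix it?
Bug: Aggregates like MIN are computed per group after WHERE runs

Fix: Use HAVING for the per-group MIN condition

Corrected query:
SELECT dept, MIN(salary) FROM employees GROUP BY dept HAVING MIN(salary) >= 95732

Result:
dept  | MIN(salary)
------+------------
HR    | 119026     
Sales | 108596     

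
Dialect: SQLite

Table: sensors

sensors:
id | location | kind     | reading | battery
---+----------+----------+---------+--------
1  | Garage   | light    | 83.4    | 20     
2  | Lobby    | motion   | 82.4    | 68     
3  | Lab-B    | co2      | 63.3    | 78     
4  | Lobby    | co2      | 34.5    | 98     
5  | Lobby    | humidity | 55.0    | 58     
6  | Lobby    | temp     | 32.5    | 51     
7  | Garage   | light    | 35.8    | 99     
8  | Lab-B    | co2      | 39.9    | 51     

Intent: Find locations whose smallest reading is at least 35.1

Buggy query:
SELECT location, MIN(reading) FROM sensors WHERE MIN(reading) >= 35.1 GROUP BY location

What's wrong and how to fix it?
Bug: Aggregates like MIN are computed per group after WHERE runs

Fix: Use HAVING for the per-group MIN condition

Corrected query:
SELECT location, MIN(reading) FROM sensors GROUP BY location HAVING MIN(reading) >= 35.1

Result:
location | MIN(reading)
---------+-------------
Garage   | 35.8        
Lab-B    | 39.9        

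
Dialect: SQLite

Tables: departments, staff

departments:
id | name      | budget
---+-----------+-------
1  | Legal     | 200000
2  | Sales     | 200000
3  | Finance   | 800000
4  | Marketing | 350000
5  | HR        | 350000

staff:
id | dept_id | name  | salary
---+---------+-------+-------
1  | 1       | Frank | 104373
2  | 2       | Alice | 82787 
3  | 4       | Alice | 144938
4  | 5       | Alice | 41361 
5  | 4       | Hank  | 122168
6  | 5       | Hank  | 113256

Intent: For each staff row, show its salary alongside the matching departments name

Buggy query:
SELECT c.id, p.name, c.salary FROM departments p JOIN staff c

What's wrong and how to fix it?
Bug: JOIN with no ON clause produces a cartesian product; every staff row pairs with every departments row

Fix: Specify the join condition linking the foreign key to the parent id

Corrected query:
SELECT c.id, p.name, c.salary FROM departments p JOIN staff c ON c.dept_id = p.id

Result:
id | name      | salary
---+-----------+-------
1  | Legal     | 104373
2  | Sales     | 82787 
3  | Marketing | 144938
4  | HR        | 41361 
5  | Marketing | 122168
6  | HR        | 113256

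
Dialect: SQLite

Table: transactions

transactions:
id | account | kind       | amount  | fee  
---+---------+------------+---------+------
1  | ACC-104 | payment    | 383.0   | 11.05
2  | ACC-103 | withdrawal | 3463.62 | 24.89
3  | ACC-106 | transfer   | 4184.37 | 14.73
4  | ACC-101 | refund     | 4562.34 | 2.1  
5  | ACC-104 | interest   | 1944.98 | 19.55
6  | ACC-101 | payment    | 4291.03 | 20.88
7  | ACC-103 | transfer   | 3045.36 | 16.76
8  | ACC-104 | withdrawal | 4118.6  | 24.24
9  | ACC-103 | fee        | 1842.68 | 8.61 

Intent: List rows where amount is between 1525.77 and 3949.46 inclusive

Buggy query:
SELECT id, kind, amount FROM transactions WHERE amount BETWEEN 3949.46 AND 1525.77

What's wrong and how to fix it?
Bug: BETWEEN expects the lower bound first; with 3949.46 AND 1525.77 the range is empty

Fix: Write BETWEEN 1525.77 AND 3949.46

Corrected query:
SELECT id, kind, amount FROM transactions WHERE amount BETWEEN 1525.77 AND 3949.46

Result:
id | kind       | amount 
---+------------+--------
2  | withdrawal | 3463.62
5  | interest   | 1944.98
7  | transfer   | 3045.36
9  | fee        | 1842.68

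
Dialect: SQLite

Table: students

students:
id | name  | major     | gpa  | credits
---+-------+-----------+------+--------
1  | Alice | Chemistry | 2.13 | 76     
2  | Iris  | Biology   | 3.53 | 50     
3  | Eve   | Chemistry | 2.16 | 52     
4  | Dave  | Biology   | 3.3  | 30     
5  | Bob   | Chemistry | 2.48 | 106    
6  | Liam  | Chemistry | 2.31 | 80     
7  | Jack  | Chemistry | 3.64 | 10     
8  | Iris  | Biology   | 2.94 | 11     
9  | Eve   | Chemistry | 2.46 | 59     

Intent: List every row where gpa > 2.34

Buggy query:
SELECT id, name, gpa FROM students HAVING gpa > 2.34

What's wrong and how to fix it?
Bug: This is a non-aggregate query (no GROUP BY, no aggregates), so in SQLite the HAVING clause is invalid here; a row-level condition belongs in WHERE

Fix: Use WHERE for row-level filtering

Corrected query:
SELECT id, name, gpa FROM students WHERE gpa > 2.34

Result:
id | name | gpa 
---+------+-----
2  | Iris | 3.53
4  | Dave | 3.3 
5  | Bob  | 2.48
7  | Jack | 3.64
8  | Iris | 2.94
9  | Eve  | 2.46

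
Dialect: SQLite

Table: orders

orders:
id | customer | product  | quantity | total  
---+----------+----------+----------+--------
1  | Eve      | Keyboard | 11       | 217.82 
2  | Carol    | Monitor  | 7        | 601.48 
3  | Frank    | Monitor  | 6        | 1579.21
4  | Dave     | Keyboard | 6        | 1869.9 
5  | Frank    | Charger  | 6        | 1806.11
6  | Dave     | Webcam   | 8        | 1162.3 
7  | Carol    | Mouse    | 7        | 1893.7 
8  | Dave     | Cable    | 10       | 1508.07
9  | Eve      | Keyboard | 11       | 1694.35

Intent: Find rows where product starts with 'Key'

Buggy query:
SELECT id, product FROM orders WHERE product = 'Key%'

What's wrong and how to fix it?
Bug: '=' compares the literal string including the % character; pattern matching needs LIKE

Fix: Use LIKE for wildcard pattern matching

Corrected query:
SELECT id, product FROM orders WHERE product LIKE 'Key%'

Result:
id | product 
---+---------
1  | Keyboard
4  | Keyboard
9  | Keyboard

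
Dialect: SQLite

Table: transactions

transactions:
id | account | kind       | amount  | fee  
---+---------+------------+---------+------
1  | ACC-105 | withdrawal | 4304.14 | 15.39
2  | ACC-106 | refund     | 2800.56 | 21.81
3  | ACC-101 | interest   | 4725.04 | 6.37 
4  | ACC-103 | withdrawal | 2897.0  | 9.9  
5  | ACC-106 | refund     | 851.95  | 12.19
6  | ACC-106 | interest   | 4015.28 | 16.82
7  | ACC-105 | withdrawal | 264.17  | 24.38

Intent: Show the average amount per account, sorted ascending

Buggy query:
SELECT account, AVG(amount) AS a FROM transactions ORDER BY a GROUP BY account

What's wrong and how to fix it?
Bug: ORDER BY appears before GROUP BY; SQL clause order requires GROUP BY first

Fix: Reorder: SELECT … FROM … GROUP BY … ORDER BY …

Corrected query:
SELECT account, AVG(amount) AS a FROM transactions GROUP BY account ORDER BY a

Result:
account | a       
--------+---------
ACC-105 | 2284.155
ACC-106 | 2555.93 
ACC-103 | 2897    
ACC-101 | 4725.04 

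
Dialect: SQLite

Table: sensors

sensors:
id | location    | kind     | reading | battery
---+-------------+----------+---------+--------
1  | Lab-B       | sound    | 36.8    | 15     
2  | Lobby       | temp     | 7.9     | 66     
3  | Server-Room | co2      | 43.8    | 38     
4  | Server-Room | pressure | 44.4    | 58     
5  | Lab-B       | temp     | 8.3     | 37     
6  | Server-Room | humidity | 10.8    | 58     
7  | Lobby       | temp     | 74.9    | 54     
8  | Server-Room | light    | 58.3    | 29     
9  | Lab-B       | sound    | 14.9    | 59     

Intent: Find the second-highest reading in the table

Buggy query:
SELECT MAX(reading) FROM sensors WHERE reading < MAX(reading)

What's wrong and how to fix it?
Bug: The inner MAX is an aggregate inside WHERE, which is not allowed

Fix: Put the inner MAX in a scalar subquery

Corrected query:
SELECT MAX(reading) FROM sensors WHERE reading < (SELECT MAX(reading) FROM sensors)

Result:
MAX(reading)
------------
58.3        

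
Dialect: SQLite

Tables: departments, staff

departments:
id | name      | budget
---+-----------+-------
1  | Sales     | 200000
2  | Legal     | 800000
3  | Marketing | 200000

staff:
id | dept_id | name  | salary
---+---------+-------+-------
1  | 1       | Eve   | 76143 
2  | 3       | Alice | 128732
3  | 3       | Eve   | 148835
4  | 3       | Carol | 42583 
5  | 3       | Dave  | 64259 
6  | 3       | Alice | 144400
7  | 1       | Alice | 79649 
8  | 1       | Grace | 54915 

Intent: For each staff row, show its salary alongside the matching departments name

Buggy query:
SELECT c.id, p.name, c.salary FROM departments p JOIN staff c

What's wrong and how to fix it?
Bug: JOIN with no ON clause produces a cartesian product; every staff row pairs with every departments row

Fix: Add ON c.dept_id = p.id to the JOIN

Corrected query:
SELECT c.id, p.name, c.salary FROM departments p JOIN staff c ON c.dept_id = p.id

Result:
id | name      | salary
---+-----------+-------
1  | Sales     | 76143 
2  | Marketing | 128732
3  | Marketing | 148835
4  | Marketing | 42583 
5  | Marketing | 64259 
6  | Marketing | 144400
7  | Sales     | 79649 
8  | Sales     | 54915 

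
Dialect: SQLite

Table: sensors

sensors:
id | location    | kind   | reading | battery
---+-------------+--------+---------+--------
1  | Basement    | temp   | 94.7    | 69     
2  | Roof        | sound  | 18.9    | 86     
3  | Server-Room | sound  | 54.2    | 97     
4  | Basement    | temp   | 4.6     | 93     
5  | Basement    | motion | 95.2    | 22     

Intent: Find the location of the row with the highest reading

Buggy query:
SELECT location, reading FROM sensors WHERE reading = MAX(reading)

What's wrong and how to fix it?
Bug: WHERE is evaluated per row; an aggregate over the whole table isn't defined there

Fix: Use a subquery: WHERE reading = (SELECT MAX(reading) FROM sensors)

Corrected query:
SELECT location, reading FROM sensors WHERE reading = (SELECT MAX(reading) FROM sensors)

Result:
location | reading
---------+--------
Basement | 95.2   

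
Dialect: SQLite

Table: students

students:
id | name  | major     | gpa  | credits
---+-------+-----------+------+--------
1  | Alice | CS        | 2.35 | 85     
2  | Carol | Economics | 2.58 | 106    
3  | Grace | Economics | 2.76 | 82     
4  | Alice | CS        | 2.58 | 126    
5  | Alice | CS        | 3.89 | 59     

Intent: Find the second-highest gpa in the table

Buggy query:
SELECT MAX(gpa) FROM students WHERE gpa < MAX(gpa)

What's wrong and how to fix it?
Bug: The inner MAX is an aggregate inside WHERE, which is not allowed

Fix: Compute the overall MAX in a subquery, then take MAX of rows below it

Corrected query:
SELECT MAX(gpa) FROM students WHERE gpa < (SELECT MAX(gpa) FROM students)

Result:
MAX(gpa)
--------
2.76    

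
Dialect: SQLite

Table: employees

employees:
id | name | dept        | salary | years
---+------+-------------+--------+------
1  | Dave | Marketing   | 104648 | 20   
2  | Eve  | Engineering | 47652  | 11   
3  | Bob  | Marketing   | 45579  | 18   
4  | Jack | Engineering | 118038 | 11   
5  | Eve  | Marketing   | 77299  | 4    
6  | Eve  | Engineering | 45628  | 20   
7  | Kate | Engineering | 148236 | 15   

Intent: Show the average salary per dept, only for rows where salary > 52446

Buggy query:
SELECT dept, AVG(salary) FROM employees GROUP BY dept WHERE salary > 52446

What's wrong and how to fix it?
Bug: Row-level WHERE must come before GROUP BY in the clause order

Fix: Move the WHERE clause before GROUP BY

Corrected query:
SELECT dept, AVG(salary) FROM employees WHERE salary > 52446 GROUP BY dept

Result:
dept        | AVG(salary)
------------+------------
Engineering | 133137     
Marketing   | 90973.5    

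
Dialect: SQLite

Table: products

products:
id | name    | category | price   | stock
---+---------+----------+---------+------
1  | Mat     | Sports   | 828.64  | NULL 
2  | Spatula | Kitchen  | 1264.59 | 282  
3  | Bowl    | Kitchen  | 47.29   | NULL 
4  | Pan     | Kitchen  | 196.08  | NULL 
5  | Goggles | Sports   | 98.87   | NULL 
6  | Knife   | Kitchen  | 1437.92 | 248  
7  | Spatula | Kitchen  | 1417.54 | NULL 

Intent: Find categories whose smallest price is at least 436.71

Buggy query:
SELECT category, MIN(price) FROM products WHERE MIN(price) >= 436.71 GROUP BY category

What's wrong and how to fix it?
Bug: MIN() in WHERE is a misuse of aggregate

Fix: Replace WHERE with HAVING after the GROUP BY

Corrected query:
SELECT category, MIN(price) FROM products GROUP BY category HAVING MIN(price) >= 436.71

Result:
(no rows)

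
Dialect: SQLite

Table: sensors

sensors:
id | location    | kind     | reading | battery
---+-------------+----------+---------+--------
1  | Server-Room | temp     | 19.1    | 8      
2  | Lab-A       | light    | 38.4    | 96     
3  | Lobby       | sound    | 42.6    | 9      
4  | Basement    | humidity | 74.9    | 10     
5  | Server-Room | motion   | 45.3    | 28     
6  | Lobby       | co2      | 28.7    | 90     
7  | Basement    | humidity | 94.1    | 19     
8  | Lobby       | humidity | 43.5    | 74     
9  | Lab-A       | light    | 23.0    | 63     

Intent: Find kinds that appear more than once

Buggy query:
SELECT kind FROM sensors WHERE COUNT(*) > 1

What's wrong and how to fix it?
Bug: WHERE can't reference COUNT(*); aggregates are computed after WHERE

Fix: Group first, then use HAVING for the count condition

Corrected query:
SELECT kind FROM sensors GROUP BY kind HAVING COUNT(*) > 1

Result:
kind    
--------
humidity
light   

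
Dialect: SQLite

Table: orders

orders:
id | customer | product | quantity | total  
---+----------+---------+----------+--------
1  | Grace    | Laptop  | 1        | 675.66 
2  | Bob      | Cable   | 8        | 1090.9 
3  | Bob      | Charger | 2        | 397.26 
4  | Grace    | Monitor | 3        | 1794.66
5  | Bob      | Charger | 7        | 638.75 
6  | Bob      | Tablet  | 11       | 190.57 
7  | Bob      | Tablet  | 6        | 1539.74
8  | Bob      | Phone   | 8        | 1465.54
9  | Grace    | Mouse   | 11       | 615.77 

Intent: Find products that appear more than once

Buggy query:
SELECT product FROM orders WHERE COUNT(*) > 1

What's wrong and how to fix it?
Bug: COUNT(*) is an aggregate and cannot be used in WHERE

Fix: GROUP BY product, then filter groups with HAVING COUNT(*) > 1

Corrected query:
SELECT product FROM orders GROUP BY product HAVING COUNT(*) > 1

Result:
product
-------
Charger
Tablet 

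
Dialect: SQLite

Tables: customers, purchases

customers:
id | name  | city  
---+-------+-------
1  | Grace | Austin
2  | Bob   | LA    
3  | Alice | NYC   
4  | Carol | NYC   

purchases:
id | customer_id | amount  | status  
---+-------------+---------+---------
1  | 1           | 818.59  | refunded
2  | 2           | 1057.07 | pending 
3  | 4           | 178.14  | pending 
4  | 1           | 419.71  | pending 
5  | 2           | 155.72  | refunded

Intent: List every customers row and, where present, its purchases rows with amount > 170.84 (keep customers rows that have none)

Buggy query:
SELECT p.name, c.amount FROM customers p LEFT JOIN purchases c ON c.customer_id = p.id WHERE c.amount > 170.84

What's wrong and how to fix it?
Bug: A WHERE condition on the right-hand table after LEFT JOIN drops unmatched parents

Fix: Put 'c.amount > 170.84' in the JOIN's ON clause instead of WHERE

Corrected query:
SELECT p.name, c.amount FROM customers p LEFT JOIN purchases c ON c.customer_id = p.id AND c.amount > 170.84

Result:
name  | amount 
------+--------
Grace | 419.71 
Grace | 818.59 
Bob   | 1057.07
Alice | NULL   
Carol | 178.14 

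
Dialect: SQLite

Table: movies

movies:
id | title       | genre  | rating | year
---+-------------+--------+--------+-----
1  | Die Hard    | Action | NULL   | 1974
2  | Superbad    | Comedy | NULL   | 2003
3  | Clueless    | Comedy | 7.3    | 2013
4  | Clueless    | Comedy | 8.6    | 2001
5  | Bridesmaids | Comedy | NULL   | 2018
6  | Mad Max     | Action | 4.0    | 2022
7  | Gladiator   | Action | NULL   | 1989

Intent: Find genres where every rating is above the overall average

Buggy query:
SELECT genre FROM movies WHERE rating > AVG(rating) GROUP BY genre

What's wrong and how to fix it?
Bug: WHERE evaluates per row before aggregation, so AVG() is unavailable

Fix: Use a subquery for AVG and a HAVING MIN(...) filter so the condition holds for every row in the group

Corrected query:
SELECT genre FROM movies GROUP BY genre HAVING MIN(rating) > (SELECT AVG(rating) FROM movies)

Result:
genre 
------
Comedy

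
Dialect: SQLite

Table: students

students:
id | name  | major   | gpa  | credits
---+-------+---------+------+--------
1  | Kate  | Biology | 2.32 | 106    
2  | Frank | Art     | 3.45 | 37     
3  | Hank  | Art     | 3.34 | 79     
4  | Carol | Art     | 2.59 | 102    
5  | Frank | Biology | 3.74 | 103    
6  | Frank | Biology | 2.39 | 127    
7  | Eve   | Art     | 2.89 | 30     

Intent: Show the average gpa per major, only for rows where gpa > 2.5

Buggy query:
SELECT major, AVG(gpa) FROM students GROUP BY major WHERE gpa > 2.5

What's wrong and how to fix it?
Bug: Row-level WHERE must come before GROUP BY in the clause order

Fix: Move the WHERE clause before GROUP BY

Corrected query:
SELECT major, AVG(gpa) FROM students WHERE gpa > 2.5 GROUP BY major

Result:
major   | AVG(gpa)
--------+---------
Art     | 3.0675  
Biology | 3.74    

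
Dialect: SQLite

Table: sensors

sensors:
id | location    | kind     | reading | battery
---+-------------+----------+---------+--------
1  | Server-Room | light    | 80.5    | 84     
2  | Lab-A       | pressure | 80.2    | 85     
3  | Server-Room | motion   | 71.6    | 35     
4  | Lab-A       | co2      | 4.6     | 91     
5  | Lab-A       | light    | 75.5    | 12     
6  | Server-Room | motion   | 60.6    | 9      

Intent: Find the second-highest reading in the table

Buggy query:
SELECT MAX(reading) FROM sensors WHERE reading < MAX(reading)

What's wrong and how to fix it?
Bug: MAX(reading) on the right of the comparison is an aggregate-in-WHERE error

Fix: Put the inner MAX in a scalar subquery

Corrected query:
SELECT MAX(reading) FROM sensors WHERE reading < (SELECT MAX(reading) FROM sensors)

Result:
MAX(reading)
------------
80.2        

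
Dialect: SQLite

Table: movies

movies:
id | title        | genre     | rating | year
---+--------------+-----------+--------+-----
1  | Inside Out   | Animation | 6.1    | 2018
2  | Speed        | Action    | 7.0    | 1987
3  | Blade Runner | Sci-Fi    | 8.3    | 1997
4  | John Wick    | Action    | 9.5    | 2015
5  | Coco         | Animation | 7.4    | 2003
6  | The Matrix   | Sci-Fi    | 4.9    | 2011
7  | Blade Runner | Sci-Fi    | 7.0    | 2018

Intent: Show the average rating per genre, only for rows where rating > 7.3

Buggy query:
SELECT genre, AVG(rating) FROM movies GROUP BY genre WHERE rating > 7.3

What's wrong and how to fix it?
Bug: Row-level WHERE must come before GROUP BY in the clause order

Fix: Move the WHERE clause before GROUP BY

Corrected query:
SELECT genre, AVG(rating) FROM movies WHERE rating > 7.3 GROUP BY genre

Result:
genre     | AVG(rating)
----------+------------
Action    | 9.5        
Animation | 7.4        
Sci-Fi    | 8.3        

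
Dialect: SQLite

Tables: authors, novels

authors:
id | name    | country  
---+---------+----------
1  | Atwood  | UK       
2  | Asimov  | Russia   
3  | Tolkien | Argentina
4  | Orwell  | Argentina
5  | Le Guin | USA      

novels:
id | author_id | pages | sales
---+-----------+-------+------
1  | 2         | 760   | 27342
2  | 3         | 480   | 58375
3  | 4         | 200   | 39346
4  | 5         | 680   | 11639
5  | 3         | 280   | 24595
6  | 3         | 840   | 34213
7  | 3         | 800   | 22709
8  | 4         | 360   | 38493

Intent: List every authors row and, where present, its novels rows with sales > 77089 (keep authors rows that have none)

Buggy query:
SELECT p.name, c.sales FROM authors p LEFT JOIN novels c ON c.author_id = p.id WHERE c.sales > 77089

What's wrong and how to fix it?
Bug: Filtering c.sales in WHERE discards the NULL rows produced by LEFT JOIN, turning it into an inner join

Fix: Move the right-table condition into the ON clause so unmatched parents are kept

Corrected query:
SELECT p.name, c.sales FROM authors p LEFT JOIN novels c ON c.author_id = p.id AND c.sales > 77089

Result:
name    | sales
--------+------
Atwood  | NULL 
Asimov  | NULL 
Tolkien | NULL 
Orwell  | NULL 
Le Guin | NULL 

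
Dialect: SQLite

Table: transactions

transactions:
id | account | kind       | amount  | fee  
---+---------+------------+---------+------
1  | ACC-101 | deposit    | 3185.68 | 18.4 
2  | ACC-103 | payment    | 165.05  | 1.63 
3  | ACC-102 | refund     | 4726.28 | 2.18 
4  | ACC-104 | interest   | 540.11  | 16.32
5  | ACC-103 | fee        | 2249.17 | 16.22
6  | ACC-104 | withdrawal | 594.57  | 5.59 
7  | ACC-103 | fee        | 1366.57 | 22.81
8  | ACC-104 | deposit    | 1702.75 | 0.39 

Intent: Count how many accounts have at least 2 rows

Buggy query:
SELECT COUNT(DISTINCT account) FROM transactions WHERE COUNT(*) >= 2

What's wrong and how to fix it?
Bug: WHERE filters individual rows, not groups, so a group-level COUNT is invalid there

Fix: Use a subquery that GROUPs and filters with HAVING, then count its rows

Corrected query:
SELECT COUNT(*) FROM (SELECT account FROM transactions GROUP BY account HAVING COUNT(*) >= 2)

Result:
COUNT(*)
--------
2       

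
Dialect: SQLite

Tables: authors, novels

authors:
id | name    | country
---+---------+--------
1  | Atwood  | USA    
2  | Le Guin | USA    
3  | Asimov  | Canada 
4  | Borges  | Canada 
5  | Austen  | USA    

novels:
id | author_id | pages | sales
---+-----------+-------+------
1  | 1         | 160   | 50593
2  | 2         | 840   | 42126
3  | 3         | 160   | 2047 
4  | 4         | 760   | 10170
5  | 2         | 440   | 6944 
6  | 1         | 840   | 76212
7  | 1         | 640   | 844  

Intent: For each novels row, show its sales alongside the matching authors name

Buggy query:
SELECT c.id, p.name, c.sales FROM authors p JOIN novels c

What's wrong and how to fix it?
Bug: JOIN with no ON clause produces a cartesian product; every novels row pairs with every authors row

Fix: Specify the join condition linking the foreign key to the parent id

Corrected query:
SELECT c.id, p.name, c.sales FROM authors p JOIN novels c ON c.author_id = p.id

Result:
id | name    | sales
---+---------+------
1  | Atwood  | 50593
2  | Le Guin | 42126
3  | Asimov  | 2047 
4  | Borges  | 10170
5  | Le Guin | 6944 
6  | Atwood  | 76212
7  | Atwood  | 844  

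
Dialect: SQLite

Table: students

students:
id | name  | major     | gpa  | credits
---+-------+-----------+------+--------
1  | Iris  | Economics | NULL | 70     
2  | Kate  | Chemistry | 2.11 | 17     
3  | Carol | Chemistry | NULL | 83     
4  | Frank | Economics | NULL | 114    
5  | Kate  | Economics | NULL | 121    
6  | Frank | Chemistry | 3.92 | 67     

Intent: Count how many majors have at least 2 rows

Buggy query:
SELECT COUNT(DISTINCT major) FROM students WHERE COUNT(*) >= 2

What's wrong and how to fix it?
Bug: COUNT(*) cannot appear in WHERE; the per-group count doesn't exist yet

Fix: Group first with HAVING COUNT(*) >= 2, then COUNT the resulting groups

Corrected query:
SELECT COUNT(*) FROM (SELECT major FROM students GROUP BY major HAVING COUNT(*) >= 2)

Result:
COUNT(*)
--------
2       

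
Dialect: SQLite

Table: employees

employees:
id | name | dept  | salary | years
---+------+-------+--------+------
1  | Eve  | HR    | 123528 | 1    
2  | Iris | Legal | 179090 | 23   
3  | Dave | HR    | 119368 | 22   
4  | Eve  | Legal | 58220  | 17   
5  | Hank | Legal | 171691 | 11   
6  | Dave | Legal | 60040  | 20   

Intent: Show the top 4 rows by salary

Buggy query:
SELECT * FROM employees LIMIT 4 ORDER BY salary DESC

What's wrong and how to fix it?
Bug: LIMIT must come after ORDER BY

Fix: Sort with ORDER BY, then apply LIMIT

Corrected query:
SELECT * FROM employees ORDER BY salary DESC LIMIT 4

Result:
id | name | dept  | salary | years
---+------+-------+--------+------
2  | Iris | Legal | 179090 | 23   
5  | Hank | Legal | 171691 | 11   
1  | Eve  | HR    | 123528 | 1    
3  | Dave | HR    | 119368 | 22   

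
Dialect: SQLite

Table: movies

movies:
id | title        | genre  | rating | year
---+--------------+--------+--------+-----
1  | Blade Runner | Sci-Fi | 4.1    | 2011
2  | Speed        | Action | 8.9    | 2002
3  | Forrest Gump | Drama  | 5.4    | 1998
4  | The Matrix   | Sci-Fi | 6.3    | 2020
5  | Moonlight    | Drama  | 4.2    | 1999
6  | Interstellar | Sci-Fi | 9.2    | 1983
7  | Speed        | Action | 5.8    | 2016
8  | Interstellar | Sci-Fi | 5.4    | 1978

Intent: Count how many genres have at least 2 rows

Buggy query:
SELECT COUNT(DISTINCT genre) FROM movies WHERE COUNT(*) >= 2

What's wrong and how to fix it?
Bug: COUNT(*) cannot appear in WHERE; the per-group count doesn't exist yet

Fix: Group first with HAVING COUNT(*) >= 2, then COUNT the resulting groups

Corrected query:
SELECT COUNT(*) FROM (SELECT genre FROM movies GROUP BY genre HAVING COUNT(*) >= 2)

Result:
COUNT(*)
--------
3       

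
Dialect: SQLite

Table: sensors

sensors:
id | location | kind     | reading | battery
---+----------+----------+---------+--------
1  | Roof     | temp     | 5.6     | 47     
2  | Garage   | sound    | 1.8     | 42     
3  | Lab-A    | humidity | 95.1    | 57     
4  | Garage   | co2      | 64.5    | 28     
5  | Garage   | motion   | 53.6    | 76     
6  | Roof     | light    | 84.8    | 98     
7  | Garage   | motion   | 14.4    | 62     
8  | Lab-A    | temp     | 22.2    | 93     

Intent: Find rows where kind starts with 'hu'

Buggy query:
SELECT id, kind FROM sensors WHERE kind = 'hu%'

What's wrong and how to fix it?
Bug: Wildcards only work with LIKE; '=' treats '%' as a literal character

Fix: Replace '=' with LIKE so 'hu%' is treated as a pattern

Corrected query:
SELECT id, kind FROM sensors WHERE kind LIKE 'hu%'

Result:
id | kind    
---+---------
3  | humidity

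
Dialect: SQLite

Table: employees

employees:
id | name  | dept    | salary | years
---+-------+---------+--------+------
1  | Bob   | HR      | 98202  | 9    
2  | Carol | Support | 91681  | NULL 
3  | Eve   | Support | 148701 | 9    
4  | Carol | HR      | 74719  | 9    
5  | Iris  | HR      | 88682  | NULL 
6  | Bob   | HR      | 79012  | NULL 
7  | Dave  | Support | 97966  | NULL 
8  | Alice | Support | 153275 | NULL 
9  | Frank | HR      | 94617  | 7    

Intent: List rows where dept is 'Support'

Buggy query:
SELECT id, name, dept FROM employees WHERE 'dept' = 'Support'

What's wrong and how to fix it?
Bug: 'dept' in single quotes is a string literal, not the column; the comparison is literal-vs-literal and never true

Fix: Remove the quotes around the column name (or use double quotes for an identifier)

Corrected query:
SELECT id, name, dept FROM employees WHERE dept = 'Support'

Result:
id | name  | dept   
---+-------+--------
2  | Carol | Support
3  | Eve   | Support
7  | Dave  | Support
8  | Alice | Support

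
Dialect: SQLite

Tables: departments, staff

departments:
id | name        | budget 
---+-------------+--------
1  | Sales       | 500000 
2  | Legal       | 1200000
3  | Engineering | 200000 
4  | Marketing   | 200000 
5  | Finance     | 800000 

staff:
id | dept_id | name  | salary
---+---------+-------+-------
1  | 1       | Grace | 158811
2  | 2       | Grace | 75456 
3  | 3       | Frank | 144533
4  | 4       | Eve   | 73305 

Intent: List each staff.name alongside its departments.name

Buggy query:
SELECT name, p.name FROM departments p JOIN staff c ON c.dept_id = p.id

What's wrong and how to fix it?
Bug: Both tables have a 'name' column; the unqualified reference is ambiguous

Fix: Qualify the column with its table alias (c.name)

Corrected query:
SELECT c.name, p.name FROM departments p JOIN staff c ON c.dept_id = p.id

Result:
name  | name       
------+------------
Grace | Sales      
Grace | Legal      
Frank | Engineering
Eve   | Marketing  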